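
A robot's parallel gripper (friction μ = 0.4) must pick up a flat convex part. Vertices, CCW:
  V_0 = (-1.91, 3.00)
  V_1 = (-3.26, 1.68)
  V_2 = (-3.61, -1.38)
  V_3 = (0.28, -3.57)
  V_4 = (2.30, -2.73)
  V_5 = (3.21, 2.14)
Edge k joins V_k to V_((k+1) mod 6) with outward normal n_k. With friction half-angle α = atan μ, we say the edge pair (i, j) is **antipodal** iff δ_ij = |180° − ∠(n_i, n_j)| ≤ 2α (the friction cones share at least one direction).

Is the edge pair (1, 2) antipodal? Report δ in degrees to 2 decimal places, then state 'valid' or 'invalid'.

δ = 112.85°, invalid

α = atan 0.4 = 21.80°;  2α = 43.60°
edge 1: e_1 = (-0.35, -3.06);  n_1 = (-0.9935, +0.1136)
edge 2: e_2 = (+3.89, -2.19);  n_2 = (-0.4906, -0.8714)
∠(n_1, n_2) = 67.15°
δ = |180° − 67.15°| = 112.85°
112.85° > 2α = 43.60°  →  invalid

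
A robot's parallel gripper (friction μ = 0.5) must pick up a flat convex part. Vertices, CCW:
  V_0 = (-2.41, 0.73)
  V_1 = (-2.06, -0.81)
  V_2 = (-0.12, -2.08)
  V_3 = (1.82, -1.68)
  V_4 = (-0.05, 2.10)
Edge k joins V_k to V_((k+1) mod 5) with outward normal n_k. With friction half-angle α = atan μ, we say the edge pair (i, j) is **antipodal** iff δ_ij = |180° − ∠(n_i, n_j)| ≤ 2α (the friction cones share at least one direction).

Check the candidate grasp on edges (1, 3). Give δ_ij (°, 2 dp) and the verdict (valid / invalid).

α = atan 0.5 = 26.57°;  2α = 53.13°
edge 1: e_1 = (+1.94, -1.27);  n_1 = (-0.5477, -0.8367)
edge 3: e_3 = (-1.87, +3.78);  n_3 = (+0.8963, +0.4434)
∠(n_1, n_3) = 149.53°
δ = |180° − 149.53°| = 30.47°
30.47° ≤ 2α = 53.13°  →  valid

δ = 30.47°, valid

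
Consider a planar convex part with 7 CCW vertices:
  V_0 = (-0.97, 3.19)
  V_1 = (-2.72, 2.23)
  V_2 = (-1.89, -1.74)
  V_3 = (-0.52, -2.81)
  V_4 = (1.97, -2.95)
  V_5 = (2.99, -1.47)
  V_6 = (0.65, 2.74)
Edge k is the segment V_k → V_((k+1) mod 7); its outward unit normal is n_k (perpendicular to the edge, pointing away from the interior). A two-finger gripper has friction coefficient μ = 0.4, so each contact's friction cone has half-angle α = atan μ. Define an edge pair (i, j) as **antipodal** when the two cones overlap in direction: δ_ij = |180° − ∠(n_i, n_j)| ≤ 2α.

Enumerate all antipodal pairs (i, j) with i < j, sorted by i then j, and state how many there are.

α = atan 0.4 = 21.80°;  2α = 43.60°
n_0 = (-0.4810, +0.8767)
n_1 = (-0.9788, -0.2046)
n_2 = (-0.6155, -0.7881)
n_3 = (-0.0561, -0.9984)
n_4 = (+0.8234, -0.5675)
n_5 = (+0.8741, +0.4858)
n_6 = (+0.2676, +0.9635)
  (0,1): δ = 106.94°  ·
  (0,2): δ = 66.74°  ·
  (0,3): δ = 31.97°  ✓
  (0,4): δ = 26.68°  ✓
  (0,5): δ = 90.32°  ·
  (0,6): δ = 135.73°  ·
  (1,2): δ = 139.80°  ·
  (1,3): δ = 105.03°  ·
  (1,4): δ = 46.38°  ·
  (1,5): δ = 17.26°  ✓
  (1,6): δ = 62.67°  ·
  (2,3): δ = 145.23°  ·
  (2,4): δ = 86.58°  ·
  (2,5): δ = 22.94°  ✓
  (2,6): δ = 22.47°  ✓
  (3,4): δ = 121.36°  ·
  (3,5): δ = 57.72°  ·
  (3,6): δ = 12.31°  ✓
  (4,5): δ = 116.36°  ·
  (4,6): δ = 70.95°  ·
  (5,6): δ = 134.59°  ·
antipodal pairs: 6

count = 6; pairs: (0,3), (0,4), (1,5), (2,5), (2,6), (3,6)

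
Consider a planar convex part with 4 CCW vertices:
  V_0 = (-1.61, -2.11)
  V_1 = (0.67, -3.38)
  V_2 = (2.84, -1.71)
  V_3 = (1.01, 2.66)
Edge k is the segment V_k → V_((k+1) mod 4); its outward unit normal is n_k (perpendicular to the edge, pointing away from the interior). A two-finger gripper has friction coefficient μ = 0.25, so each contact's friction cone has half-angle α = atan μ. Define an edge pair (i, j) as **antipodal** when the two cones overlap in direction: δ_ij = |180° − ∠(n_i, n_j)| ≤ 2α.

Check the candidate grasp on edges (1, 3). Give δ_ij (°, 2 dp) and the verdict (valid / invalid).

α = atan 0.25 = 14.04°;  2α = 28.07°
edge 1: e_1 = (+2.17, +1.67);  n_1 = (+0.6099, -0.7925)
edge 3: e_3 = (-2.62, -4.77);  n_3 = (-0.8765, +0.4814)
∠(n_1, n_3) = 156.36°
δ = |180° − 156.36°| = 23.64°
23.64° ≤ 2α = 28.07°  →  valid

δ = 23.64°, valid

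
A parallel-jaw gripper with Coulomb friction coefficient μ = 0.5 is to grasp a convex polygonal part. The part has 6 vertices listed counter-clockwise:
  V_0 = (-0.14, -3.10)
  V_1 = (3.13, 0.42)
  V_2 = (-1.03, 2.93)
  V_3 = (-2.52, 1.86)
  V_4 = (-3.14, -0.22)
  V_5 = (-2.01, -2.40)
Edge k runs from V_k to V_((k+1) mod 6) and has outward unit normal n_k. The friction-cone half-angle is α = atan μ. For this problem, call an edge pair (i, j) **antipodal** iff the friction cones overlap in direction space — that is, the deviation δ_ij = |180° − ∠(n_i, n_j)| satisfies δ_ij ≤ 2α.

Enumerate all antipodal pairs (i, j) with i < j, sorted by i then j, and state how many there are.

α = atan 0.5 = 26.57°;  2α = 53.13°
n_0 = (+0.7326, -0.6806)
n_1 = (+0.5166, +0.8562)
n_2 = (-0.5833, +0.8123)
n_3 = (-0.9583, +0.2857)
n_4 = (-0.8878, -0.4602)
n_5 = (-0.3506, -0.9365)
  (0,1): δ = 78.21°  ·
  (0,2): δ = 11.43°  ✓
  (0,3): δ = 26.29°  ✓
  (0,4): δ = 70.29°  ·
  (0,5): δ = 112.37°  ·
  (1,2): δ = 113.21°  ·
  (1,3): δ = 75.49°  ·
  (1,4): δ = 31.49°  ✓
  (1,5): δ = 10.58°  ✓
  (2,3): δ = 142.28°  ·
  (2,4): δ = 98.28°  ·
  (2,5): δ = 56.21°  ·
  (3,4): δ = 136.00°  ·
  (3,5): δ = 93.92°  ·
  (4,5): δ = 137.92°  ·
antipodal pairs: 4

count = 4; pairs: (0,2), (0,3), (1,4), (1,5)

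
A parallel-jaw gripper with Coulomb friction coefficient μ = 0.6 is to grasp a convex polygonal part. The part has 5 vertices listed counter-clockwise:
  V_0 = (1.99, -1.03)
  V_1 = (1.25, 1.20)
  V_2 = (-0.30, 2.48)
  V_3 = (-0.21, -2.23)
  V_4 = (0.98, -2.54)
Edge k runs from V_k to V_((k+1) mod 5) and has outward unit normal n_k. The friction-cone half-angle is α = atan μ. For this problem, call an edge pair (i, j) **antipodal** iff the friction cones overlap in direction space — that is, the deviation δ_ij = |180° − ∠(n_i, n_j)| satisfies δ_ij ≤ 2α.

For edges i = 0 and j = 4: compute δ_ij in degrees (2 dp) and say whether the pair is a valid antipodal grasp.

α = atan 0.6 = 30.96°;  2α = 61.93°
edge 0: e_0 = (-0.74, +2.23);  n_0 = (+0.9491, +0.3150)
edge 4: e_4 = (+1.01, +1.51);  n_4 = (+0.8312, -0.5560)
∠(n_0, n_4) = 52.14°
δ = |180° − 52.14°| = 127.86°
127.86° > 2α = 61.93°  →  invalid

δ = 127.86°, invalid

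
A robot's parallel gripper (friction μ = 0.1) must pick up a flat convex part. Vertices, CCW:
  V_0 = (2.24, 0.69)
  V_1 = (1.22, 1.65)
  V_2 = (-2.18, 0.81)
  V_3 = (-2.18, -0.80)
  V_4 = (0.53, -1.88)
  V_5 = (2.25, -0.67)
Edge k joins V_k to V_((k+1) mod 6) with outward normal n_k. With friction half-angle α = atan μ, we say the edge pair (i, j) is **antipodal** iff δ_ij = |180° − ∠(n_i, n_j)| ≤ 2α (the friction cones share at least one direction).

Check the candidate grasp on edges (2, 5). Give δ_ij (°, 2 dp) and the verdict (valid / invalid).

δ = 0.42°, valid

α = atan 0.1 = 5.71°;  2α = 11.42°
edge 2: e_2 = (+0.00, -1.61);  n_2 = (-1.0000, -0.0000)
edge 5: e_5 = (-0.01, +1.36);  n_5 = (+1.0000, +0.0074)
∠(n_2, n_5) = 179.58°
δ = |180° − 179.58°| = 0.42°
0.42° ≤ 2α = 11.42°  →  valid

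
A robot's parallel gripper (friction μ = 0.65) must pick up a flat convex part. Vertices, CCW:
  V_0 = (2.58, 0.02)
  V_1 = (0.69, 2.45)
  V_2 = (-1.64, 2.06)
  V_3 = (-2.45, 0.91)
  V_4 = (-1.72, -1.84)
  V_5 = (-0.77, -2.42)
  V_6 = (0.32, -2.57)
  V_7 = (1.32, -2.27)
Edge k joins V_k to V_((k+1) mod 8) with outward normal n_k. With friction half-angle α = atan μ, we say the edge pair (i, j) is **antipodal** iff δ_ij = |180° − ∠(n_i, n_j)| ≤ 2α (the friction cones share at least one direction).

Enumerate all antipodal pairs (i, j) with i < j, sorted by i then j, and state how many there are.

α = atan 0.65 = 33.02°;  2α = 66.05°
n_0 = (+0.7894, +0.6139)
n_1 = (-0.1651, +0.9863)
n_2 = (-0.8176, +0.5758)
n_3 = (-0.9665, -0.2566)
n_4 = (-0.5211, -0.8535)
n_5 = (-0.1363, -0.9907)
n_6 = (+0.2873, -0.9578)
n_7 = (+0.8761, -0.4821)
  (0,1): δ = 118.37°  ·
  (0,2): δ = 73.03°  ·
  (0,3): δ = 23.01°  ✓
  (0,4): δ = 20.72°  ✓
  (0,5): δ = 44.29°  ✓
  (0,6): δ = 68.82°  ·
  (0,7): δ = 113.30°  ·
  (1,2): δ = 134.66°  ·
  (1,3): δ = 84.64°  ·
  (1,4): δ = 40.91°  ✓
  (1,5): δ = 17.34°  ✓
  (1,6): δ = 7.20°  ✓
  (1,7): δ = 51.68°  ✓
  (2,3): δ = 129.97°  ·
  (2,4): δ = 86.25°  ·
  (2,5): δ = 62.68°  ✓
  (2,6): δ = 38.14°  ✓
  (2,7): δ = 6.34°  ✓
  (3,4): δ = 136.27°  ·
  (3,5): δ = 112.70°  ·
  (3,6): δ = 88.17°  ·
  (3,7): δ = 43.69°  ✓
  (4,5): δ = 156.43°  ·
  (4,6): δ = 131.90°  ·
  (4,7): δ = 87.42°  ·
  (5,6): δ = 155.47°  ·
  (5,7): δ = 110.98°  ·
  (6,7): δ = 135.52°  ·
antipodal pairs: 11

count = 11; pairs: (0,3), (0,4), (0,5), (1,4), (1,5), (1,6), (1,7), (2,5), (2,6), (2,7), (3,7)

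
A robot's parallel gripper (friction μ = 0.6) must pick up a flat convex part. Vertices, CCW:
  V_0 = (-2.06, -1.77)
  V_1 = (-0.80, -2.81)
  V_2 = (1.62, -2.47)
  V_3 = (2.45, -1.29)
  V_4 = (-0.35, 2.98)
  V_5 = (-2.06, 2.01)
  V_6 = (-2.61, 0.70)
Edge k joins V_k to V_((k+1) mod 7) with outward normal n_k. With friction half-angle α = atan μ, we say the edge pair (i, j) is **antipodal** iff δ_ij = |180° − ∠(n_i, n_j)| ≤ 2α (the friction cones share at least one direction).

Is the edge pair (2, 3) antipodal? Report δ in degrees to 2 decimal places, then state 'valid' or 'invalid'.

δ = 111.62°, invalid

α = atan 0.6 = 30.96°;  2α = 61.93°
edge 2: e_2 = (+0.83, +1.18);  n_2 = (+0.8179, -0.5753)
edge 3: e_3 = (-2.80, +4.27);  n_3 = (+0.8362, +0.5484)
∠(n_2, n_3) = 68.38°
δ = |180° − 68.38°| = 111.62°
111.62° > 2α = 61.93°  →  invalid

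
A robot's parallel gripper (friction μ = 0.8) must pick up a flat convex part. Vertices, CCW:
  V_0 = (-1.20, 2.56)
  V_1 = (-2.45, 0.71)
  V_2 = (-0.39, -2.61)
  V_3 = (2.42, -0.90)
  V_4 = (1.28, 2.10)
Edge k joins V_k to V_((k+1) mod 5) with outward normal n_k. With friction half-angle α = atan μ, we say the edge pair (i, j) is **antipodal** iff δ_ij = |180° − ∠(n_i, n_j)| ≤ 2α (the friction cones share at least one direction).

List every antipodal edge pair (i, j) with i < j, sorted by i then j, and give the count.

count = 5; pairs: (0,2), (0,3), (1,3), (1,4), (2,4)

α = atan 0.8 = 38.66°;  2α = 77.32°
n_0 = (-0.8286, +0.5599)
n_1 = (-0.8497, -0.5272)
n_2 = (+0.5199, -0.8543)
n_3 = (+0.9348, +0.3552)
n_4 = (+0.1824, +0.9832)
  (0,1): δ = 114.14°  ·
  (0,2): δ = 24.63°  ✓
  (0,3): δ = 54.85°  ✓
  (0,4): δ = 113.54°  ·
  (1,2): δ = 90.50°  ·
  (1,3): δ = 11.01°  ✓
  (1,4): δ = 47.67°  ✓
  (2,3): δ = 100.52°  ·
  (2,4): δ = 41.83°  ✓
  (3,4): δ = 121.31°  ·
antipodal pairs: 5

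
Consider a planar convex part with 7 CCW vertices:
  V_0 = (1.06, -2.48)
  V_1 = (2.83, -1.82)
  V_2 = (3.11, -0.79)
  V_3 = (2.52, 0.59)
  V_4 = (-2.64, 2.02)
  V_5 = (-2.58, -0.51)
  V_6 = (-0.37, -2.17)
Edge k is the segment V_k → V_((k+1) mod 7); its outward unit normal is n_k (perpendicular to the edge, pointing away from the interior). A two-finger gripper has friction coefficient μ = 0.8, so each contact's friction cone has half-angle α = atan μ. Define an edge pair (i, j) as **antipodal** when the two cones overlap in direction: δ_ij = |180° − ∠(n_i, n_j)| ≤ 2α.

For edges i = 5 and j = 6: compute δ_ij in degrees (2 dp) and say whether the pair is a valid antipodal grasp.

δ = 155.32°, invalid

α = atan 0.8 = 38.66°;  2α = 77.32°
edge 5: e_5 = (+2.21, -1.66);  n_5 = (-0.6006, -0.7996)
edge 6: e_6 = (+1.43, -0.31);  n_6 = (-0.2119, -0.9773)
∠(n_5, n_6) = 24.68°
δ = |180° − 24.68°| = 155.32°
155.32° > 2α = 77.32°  →  invalid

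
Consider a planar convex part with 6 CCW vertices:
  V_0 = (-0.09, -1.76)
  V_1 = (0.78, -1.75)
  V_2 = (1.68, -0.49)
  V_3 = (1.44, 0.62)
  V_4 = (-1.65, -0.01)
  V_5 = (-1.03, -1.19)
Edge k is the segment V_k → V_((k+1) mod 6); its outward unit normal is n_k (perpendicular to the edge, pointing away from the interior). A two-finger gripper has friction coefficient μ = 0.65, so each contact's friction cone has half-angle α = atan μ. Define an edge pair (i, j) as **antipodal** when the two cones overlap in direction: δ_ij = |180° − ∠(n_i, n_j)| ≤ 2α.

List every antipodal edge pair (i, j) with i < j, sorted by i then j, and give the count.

count = 6; pairs: (0,3), (1,3), (1,4), (2,4), (2,5), (3,5)

α = atan 0.65 = 33.02°;  2α = 66.05°
n_0 = (+0.0115, -0.9999)
n_1 = (+0.8137, -0.5812)
n_2 = (+0.9774, +0.2113)
n_3 = (-0.1998, +0.9798)
n_4 = (-0.8852, -0.4651)
n_5 = (-0.5185, -0.8551)
  (0,1): δ = 126.20°  ·
  (0,2): δ = 78.46°  ·
  (0,3): δ = 10.87°  ✓
  (0,4): δ = 117.06°  ·
  (0,5): δ = 148.11°  ·
  (1,2): δ = 132.26°  ·
  (1,3): δ = 42.94°  ✓
  (1,4): δ = 63.26°  ✓
  (1,5): δ = 94.31°  ·
  (2,3): δ = 90.68°  ·
  (2,4): δ = 15.52°  ✓
  (2,5): δ = 46.57°  ✓
  (3,4): δ = 73.81°  ·
  (3,5): δ = 42.76°  ✓
  (4,5): δ = 148.95°  ·
antipodal pairs: 6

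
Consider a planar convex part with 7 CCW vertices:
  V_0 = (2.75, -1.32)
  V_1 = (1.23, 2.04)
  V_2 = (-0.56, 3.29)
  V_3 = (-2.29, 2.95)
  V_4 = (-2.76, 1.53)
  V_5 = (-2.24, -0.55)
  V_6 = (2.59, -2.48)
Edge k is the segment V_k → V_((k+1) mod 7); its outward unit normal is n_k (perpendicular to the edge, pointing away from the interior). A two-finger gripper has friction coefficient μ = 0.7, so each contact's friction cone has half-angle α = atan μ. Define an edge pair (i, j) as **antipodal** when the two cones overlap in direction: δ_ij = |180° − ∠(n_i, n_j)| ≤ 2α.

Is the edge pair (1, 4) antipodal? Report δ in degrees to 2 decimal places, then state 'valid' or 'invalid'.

δ = 41.04°, valid

α = atan 0.7 = 34.99°;  2α = 69.98°
edge 1: e_1 = (-1.79, +1.25);  n_1 = (+0.5725, +0.8199)
edge 4: e_4 = (+0.52, -2.08);  n_4 = (-0.9701, -0.2425)
∠(n_1, n_4) = 138.96°
δ = |180° − 138.96°| = 41.04°
41.04° ≤ 2α = 69.98°  →  valid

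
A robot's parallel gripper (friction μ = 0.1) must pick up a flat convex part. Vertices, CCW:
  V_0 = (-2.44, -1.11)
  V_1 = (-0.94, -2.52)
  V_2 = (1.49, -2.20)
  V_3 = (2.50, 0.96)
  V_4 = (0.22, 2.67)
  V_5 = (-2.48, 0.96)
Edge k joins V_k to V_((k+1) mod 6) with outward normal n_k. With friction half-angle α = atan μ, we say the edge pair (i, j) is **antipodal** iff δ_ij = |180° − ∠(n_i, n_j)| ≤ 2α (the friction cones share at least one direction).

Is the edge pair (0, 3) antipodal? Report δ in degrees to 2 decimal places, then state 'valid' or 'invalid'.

δ = 6.36°, valid

α = atan 0.1 = 5.71°;  2α = 11.42°
edge 0: e_0 = (+1.50, -1.41);  n_0 = (-0.6849, -0.7286)
edge 3: e_3 = (-2.28, +1.71);  n_3 = (+0.6000, +0.8000)
∠(n_0, n_3) = 173.64°
δ = |180° − 173.64°| = 6.36°
6.36° ≤ 2α = 11.42°  →  valid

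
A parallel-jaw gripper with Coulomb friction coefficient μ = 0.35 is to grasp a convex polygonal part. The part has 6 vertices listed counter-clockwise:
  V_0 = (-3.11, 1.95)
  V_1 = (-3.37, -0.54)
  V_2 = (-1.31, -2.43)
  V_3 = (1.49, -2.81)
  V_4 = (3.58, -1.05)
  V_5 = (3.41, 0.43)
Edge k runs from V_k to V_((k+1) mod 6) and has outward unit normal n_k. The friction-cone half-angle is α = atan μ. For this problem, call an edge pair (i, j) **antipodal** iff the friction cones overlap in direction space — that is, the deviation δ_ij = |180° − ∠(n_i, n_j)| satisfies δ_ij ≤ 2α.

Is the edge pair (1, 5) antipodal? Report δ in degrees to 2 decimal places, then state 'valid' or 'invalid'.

α = atan 0.35 = 19.29°;  2α = 38.58°
edge 1: e_1 = (+2.06, -1.89);  n_1 = (-0.6760, -0.7369)
edge 5: e_5 = (-6.52, +1.52);  n_5 = (+0.2270, +0.9739)
∠(n_1, n_5) = 150.59°
δ = |180° − 150.59°| = 29.41°
29.41° ≤ 2α = 38.58°  →  valid

δ = 29.41°, valid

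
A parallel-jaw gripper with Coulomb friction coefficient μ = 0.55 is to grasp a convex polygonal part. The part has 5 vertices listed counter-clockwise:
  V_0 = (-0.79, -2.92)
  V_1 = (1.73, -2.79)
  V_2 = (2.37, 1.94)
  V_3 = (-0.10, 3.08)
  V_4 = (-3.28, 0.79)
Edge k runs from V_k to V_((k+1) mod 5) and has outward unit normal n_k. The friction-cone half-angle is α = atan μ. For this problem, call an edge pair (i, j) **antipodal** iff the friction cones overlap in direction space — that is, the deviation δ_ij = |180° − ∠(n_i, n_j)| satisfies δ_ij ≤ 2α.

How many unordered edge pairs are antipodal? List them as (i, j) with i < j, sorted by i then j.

count = 5; pairs: (0,2), (0,3), (1,3), (1,4), (2,4)

α = atan 0.55 = 28.81°;  2α = 57.62°
n_0 = (+0.0515, -0.9987)
n_1 = (+0.9910, -0.1341)
n_2 = (+0.4191, +0.9080)
n_3 = (-0.5844, +0.8115)
n_4 = (-0.8303, -0.5573)
  (0,1): δ = 100.66°  ·
  (0,2): δ = 27.73°  ✓
  (0,3): δ = 32.81°  ✓
  (0,4): δ = 120.91°  ·
  (1,2): δ = 107.07°  ·
  (1,3): δ = 46.54°  ✓
  (1,4): δ = 41.57°  ✓
  (2,3): δ = 119.47°  ·
  (2,4): δ = 31.36°  ✓
  (3,4): δ = 91.89°  ·
antipodal pairs: 5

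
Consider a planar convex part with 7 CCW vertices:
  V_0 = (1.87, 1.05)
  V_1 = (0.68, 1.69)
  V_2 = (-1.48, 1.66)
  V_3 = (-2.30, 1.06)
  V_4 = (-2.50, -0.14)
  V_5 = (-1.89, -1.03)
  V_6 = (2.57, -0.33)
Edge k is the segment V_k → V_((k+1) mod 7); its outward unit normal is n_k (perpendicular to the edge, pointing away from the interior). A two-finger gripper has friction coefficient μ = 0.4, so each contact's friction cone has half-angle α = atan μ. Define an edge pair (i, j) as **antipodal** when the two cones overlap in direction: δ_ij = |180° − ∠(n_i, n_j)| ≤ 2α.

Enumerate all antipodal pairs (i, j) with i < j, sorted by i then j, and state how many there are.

α = atan 0.4 = 21.80°;  2α = 43.60°
n_0 = (+0.4737, +0.8807)
n_1 = (-0.0139, +0.9999)
n_2 = (-0.5905, +0.8070)
n_3 = (-0.9864, +0.1644)
n_4 = (-0.8249, -0.5653)
n_5 = (+0.1551, -0.9879)
n_6 = (+0.8918, +0.4524)
  (0,1): δ = 150.93°  ·
  (0,2): δ = 115.53°  ·
  (0,3): δ = 71.19°  ·
  (0,4): δ = 27.30°  ✓
  (0,5): δ = 37.19°  ✓
  (0,6): δ = 145.17°  ·
  (1,2): δ = 144.60°  ·
  (1,3): δ = 100.26°  ·
  (1,4): δ = 56.37°  ·
  (1,5): δ = 8.12°  ✓
  (1,6): δ = 116.10°  ·
  (2,3): δ = 135.66°  ·
  (2,4): δ = 91.77°  ·
  (2,5): δ = 27.27°  ✓
  (2,6): δ = 80.70°  ·
  (3,4): δ = 136.11°  ·
  (3,5): δ = 71.62°  ·
  (3,6): δ = 36.36°  ✓
  (4,5): δ = 115.51°  ·
  (4,6): δ = 7.53°  ✓
  (5,6): δ = 72.02°  ·
antipodal pairs: 6

count = 6; pairs: (0,4), (0,5), (1,5), (2,5), (3,6), (4,6)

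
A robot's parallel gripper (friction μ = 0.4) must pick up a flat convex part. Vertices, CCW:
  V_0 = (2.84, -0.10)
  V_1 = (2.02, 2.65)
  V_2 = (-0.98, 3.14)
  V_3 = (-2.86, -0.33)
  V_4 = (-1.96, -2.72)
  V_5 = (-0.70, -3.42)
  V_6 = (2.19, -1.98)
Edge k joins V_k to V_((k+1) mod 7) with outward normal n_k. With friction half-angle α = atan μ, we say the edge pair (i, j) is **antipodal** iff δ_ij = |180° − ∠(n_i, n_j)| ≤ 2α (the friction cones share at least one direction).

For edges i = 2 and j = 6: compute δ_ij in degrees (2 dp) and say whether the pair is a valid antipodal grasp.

δ = 9.38°, valid

α = atan 0.4 = 21.80°;  2α = 43.60°
edge 2: e_2 = (-1.88, -3.47);  n_2 = (-0.8792, +0.4764)
edge 6: e_6 = (+0.65, +1.88);  n_6 = (+0.9451, -0.3268)
∠(n_2, n_6) = 170.62°
δ = |180° − 170.62°| = 9.38°
9.38° ≤ 2α = 43.60°  →  valid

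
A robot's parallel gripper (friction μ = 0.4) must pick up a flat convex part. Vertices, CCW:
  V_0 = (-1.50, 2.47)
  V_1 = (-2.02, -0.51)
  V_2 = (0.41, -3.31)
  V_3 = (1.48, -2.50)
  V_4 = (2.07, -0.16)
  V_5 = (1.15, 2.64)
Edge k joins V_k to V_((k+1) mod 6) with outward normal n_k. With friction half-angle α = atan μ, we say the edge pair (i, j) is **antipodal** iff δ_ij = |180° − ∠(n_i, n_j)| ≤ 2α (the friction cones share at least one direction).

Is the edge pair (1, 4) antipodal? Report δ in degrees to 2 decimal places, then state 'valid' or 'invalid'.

δ = 22.76°, valid

α = atan 0.4 = 21.80°;  2α = 43.60°
edge 1: e_1 = (+2.43, -2.80);  n_1 = (-0.7552, -0.6554)
edge 4: e_4 = (-0.92, +2.80);  n_4 = (+0.9500, +0.3122)
∠(n_1, n_4) = 157.24°
δ = |180° − 157.24°| = 22.76°
22.76° ≤ 2α = 43.60°  →  valid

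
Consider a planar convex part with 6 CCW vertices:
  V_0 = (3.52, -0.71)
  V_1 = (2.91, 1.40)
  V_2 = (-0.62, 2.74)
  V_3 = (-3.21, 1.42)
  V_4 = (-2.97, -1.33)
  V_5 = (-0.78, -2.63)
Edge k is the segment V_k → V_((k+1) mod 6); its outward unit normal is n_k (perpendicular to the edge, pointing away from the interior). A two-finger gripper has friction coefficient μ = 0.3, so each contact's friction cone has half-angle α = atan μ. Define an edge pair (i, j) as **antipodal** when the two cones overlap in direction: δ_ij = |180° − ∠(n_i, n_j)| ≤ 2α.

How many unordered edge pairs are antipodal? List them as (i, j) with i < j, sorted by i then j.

α = atan 0.3 = 16.70°;  2α = 33.40°
n_0 = (+0.9607, +0.2777)
n_1 = (+0.3549, +0.9349)
n_2 = (-0.4541, +0.8910)
n_3 = (-0.9962, -0.0869)
n_4 = (-0.5104, -0.8599)
n_5 = (+0.4077, -0.9131)
  (0,1): δ = 126.91°  ·
  (0,2): δ = 79.12°  ·
  (0,3): δ = 11.14°  ✓
  (0,4): δ = 43.18°  ·
  (0,5): δ = 97.94°  ·
  (1,2): δ = 132.21°  ·
  (1,3): δ = 64.23°  ·
  (1,4): δ = 9.91°  ✓
  (1,5): δ = 44.85°  ·
  (2,3): δ = 112.02°  ·
  (2,4): δ = 57.70°  ·
  (2,5): δ = 2.94°  ✓
  (3,4): δ = 125.68°  ·
  (3,5): δ = 70.93°  ·
  (4,5): δ = 125.25°  ·
antipodal pairs: 3

count = 3; pairs: (0,3), (1,4), (2,5)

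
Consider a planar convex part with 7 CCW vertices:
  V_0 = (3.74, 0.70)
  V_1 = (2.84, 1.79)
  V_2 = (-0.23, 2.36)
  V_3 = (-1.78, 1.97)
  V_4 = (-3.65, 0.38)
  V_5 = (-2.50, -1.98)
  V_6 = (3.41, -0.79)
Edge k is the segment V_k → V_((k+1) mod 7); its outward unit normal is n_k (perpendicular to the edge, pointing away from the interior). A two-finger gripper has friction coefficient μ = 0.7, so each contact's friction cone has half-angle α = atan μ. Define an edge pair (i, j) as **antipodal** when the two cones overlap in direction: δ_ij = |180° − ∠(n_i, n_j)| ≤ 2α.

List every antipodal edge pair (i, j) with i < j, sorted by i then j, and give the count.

count = 9; pairs: (0,4), (0,5), (1,4), (1,5), (2,5), (2,6), (3,5), (3,6), (4,6)

α = atan 0.7 = 34.99°;  2α = 69.98°
n_0 = (+0.7711, +0.6367)
n_1 = (+0.1825, +0.9832)
n_2 = (-0.2440, +0.9698)
n_3 = (-0.6478, +0.7618)
n_4 = (-0.8990, -0.4380)
n_5 = (+0.1974, -0.9803)
n_6 = (+0.9763, -0.2162)
  (0,1): δ = 140.06°  ·
  (0,2): δ = 115.42°  ·
  (0,3): δ = 89.17°  ·
  (0,4): δ = 13.57°  ✓
  (0,5): δ = 61.84°  ✓
  (0,6): δ = 127.97°  ·
  (1,2): δ = 155.36°  ·
  (1,3): δ = 129.11°  ·
  (1,4): δ = 53.50°  ✓
  (1,5): δ = 21.90°  ✓
  (1,6): δ = 88.03°  ·
  (2,3): δ = 153.75°  ·
  (2,4): δ = 78.14°  ·
  (2,5): δ = 2.74°  ✓
  (2,6): δ = 63.39°  ✓
  (3,4): δ = 104.39°  ·
  (3,5): δ = 28.99°  ✓
  (3,6): δ = 37.14°  ✓
  (4,5): δ = 104.59°  ·
  (4,6): δ = 38.47°  ✓
  (5,6): δ = 113.87°  ·
antipodal pairs: 9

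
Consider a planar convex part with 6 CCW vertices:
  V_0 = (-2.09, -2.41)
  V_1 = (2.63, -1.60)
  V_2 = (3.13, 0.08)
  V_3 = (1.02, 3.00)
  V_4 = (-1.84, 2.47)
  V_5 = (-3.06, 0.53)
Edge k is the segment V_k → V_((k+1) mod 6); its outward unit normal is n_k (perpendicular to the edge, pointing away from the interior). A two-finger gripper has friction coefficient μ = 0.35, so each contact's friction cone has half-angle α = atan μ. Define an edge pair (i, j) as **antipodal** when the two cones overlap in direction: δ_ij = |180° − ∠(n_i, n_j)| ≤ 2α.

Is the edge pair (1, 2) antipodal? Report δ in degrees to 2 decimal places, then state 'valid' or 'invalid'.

δ = 127.57°, invalid

α = atan 0.35 = 19.29°;  2α = 38.58°
edge 1: e_1 = (+0.50, +1.68);  n_1 = (+0.9585, -0.2853)
edge 2: e_2 = (-2.11, +2.92);  n_2 = (+0.8105, +0.5857)
∠(n_1, n_2) = 52.43°
δ = |180° − 52.43°| = 127.57°
127.57° > 2α = 38.58°  →  invalid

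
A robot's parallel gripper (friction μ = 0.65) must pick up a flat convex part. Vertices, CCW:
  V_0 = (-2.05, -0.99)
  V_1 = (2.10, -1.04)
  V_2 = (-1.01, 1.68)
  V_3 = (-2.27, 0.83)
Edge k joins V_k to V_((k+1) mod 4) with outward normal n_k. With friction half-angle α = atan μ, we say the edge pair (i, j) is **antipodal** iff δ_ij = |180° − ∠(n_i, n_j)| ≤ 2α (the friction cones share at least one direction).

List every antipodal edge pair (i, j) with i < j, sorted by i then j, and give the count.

count = 3; pairs: (0,1), (0,2), (1,3)

α = atan 0.65 = 33.02°;  2α = 66.05°
n_0 = (-0.0120, -0.9999)
n_1 = (+0.6583, +0.7527)
n_2 = (-0.5592, +0.8290)
n_3 = (-0.9928, -0.1200)
  (0,1): δ = 40.48°  ✓
  (0,2): δ = 34.69°  ✓
  (0,3): δ = 97.58°  ·
  (1,2): δ = 104.82°  ·
  (1,3): δ = 41.93°  ✓
  (2,3): δ = 117.11°  ·
antipodal pairs: 3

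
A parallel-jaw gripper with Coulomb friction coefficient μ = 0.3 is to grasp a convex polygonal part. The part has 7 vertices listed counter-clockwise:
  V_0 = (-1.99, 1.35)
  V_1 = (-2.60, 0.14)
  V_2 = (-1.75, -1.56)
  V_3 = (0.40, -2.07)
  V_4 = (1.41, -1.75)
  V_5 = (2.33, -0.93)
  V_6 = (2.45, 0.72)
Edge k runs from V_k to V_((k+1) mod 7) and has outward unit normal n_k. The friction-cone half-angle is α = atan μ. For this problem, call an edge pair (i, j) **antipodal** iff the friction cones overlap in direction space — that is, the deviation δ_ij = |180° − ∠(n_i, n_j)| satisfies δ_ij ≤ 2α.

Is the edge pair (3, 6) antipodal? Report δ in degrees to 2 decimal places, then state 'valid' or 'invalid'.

δ = 25.66°, valid

α = atan 0.3 = 16.70°;  2α = 33.40°
edge 3: e_3 = (+1.01, +0.32);  n_3 = (+0.3020, -0.9533)
edge 6: e_6 = (-4.44, +0.63);  n_6 = (+0.1405, +0.9901)
∠(n_3, n_6) = 154.34°
δ = |180° − 154.34°| = 25.66°
25.66° ≤ 2α = 33.40°  →  valid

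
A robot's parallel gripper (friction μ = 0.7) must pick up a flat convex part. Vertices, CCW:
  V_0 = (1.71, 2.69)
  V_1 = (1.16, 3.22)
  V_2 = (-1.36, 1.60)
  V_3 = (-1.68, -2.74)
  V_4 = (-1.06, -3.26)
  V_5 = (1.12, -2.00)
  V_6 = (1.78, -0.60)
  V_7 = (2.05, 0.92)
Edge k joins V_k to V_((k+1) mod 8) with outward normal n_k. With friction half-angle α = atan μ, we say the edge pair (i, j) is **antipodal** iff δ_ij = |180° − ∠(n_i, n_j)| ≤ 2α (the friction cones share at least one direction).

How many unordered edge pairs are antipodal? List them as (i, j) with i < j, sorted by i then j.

count = 12; pairs: (0,2), (0,3), (1,4), (1,5), (1,6), (1,7), (2,4), (2,5), (2,6), (2,7), (3,6), (3,7)

α = atan 0.7 = 34.99°;  2α = 69.98°
n_0 = (+0.6939, +0.7201)
n_1 = (-0.5408, +0.8412)
n_2 = (-0.9973, +0.0735)
n_3 = (-0.6426, -0.7662)
n_4 = (+0.5004, -0.8658)
n_5 = (+0.9045, -0.4264)
n_6 = (+0.9846, -0.1749)
n_7 = (+0.9820, +0.1886)
  (0,1): δ = 103.33°  ·
  (0,2): δ = 50.28°  ✓
  (0,3): δ = 3.95°  ✓
  (0,4): δ = 73.97°  ·
  (0,5): δ = 108.70°  ·
  (0,6): δ = 123.87°  ·
  (0,7): δ = 144.81°  ·
  (1,2): δ = 126.95°  ·
  (1,3): δ = 72.72°  ·
  (1,4): δ = 2.71°  ✓
  (1,5): δ = 32.02°  ✓
  (1,6): δ = 47.19°  ✓
  (1,7): δ = 68.14°  ✓
  (2,3): δ = 125.77°  ·
  (2,4): δ = 55.76°  ✓
  (2,5): δ = 21.02°  ✓
  (2,6): δ = 5.86°  ✓
  (2,7): δ = 15.09°  ✓
  (3,4): δ = 109.99°  ·
  (3,5): δ = 75.25°  ·
  (3,6): δ = 60.09°  ✓
  (3,7): δ = 39.14°  ✓
  (4,5): δ = 145.27°  ·
  (4,6): δ = 130.10°  ·
  (4,7): δ = 109.15°  ·
  (5,6): δ = 164.83°  ·
  (5,7): δ = 143.89°  ·
  (6,7): δ = 159.05°  ·
antipodal pairs: 12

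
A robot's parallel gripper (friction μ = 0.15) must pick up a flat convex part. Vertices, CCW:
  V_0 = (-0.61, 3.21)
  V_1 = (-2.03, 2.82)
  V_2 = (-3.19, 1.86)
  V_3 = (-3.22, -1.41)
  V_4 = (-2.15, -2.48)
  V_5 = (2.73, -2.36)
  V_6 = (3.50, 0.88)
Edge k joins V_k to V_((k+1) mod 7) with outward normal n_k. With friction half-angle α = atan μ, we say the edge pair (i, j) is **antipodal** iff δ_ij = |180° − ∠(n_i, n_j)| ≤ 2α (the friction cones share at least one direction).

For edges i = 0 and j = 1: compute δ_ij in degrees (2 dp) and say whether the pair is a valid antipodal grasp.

δ = 155.75°, invalid

α = atan 0.15 = 8.53°;  2α = 17.06°
edge 0: e_0 = (-1.42, -0.39);  n_0 = (-0.2648, +0.9643)
edge 1: e_1 = (-1.16, -0.96);  n_1 = (-0.6376, +0.7704)
∠(n_0, n_1) = 24.25°
δ = |180° − 24.25°| = 155.75°
155.75° > 2α = 17.06°  →  invalid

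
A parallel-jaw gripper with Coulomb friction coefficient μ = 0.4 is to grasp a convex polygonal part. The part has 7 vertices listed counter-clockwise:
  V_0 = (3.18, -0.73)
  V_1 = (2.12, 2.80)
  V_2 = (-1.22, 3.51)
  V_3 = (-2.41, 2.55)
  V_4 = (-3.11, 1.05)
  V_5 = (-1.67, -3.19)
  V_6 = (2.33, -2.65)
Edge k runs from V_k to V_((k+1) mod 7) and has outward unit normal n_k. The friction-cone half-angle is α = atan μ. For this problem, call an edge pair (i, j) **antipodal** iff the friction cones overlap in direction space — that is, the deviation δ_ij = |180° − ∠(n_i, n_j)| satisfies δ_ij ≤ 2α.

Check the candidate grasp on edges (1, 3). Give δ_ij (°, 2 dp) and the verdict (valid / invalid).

δ = 103.02°, invalid

α = atan 0.4 = 21.80°;  2α = 43.60°
edge 1: e_1 = (-3.34, +0.71);  n_1 = (+0.2079, +0.9781)
edge 3: e_3 = (-0.70, -1.50);  n_3 = (-0.9062, +0.4229)
∠(n_1, n_3) = 76.98°
δ = |180° − 76.98°| = 103.02°
103.02° > 2α = 43.60°  →  invalid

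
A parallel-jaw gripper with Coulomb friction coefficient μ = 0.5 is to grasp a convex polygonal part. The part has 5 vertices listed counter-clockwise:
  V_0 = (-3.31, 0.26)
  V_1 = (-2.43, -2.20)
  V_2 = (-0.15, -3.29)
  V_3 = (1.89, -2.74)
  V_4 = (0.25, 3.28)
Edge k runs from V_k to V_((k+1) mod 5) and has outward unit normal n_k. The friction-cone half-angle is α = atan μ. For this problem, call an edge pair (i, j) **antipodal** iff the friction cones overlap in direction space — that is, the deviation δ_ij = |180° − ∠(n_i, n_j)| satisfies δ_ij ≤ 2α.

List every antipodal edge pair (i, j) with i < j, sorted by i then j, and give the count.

count = 3; pairs: (0,3), (1,3), (2,4)

α = atan 0.5 = 26.57°;  2α = 53.13°
n_0 = (-0.9416, -0.3368)
n_1 = (-0.4313, -0.9022)
n_2 = (+0.2603, -0.9655)
n_3 = (+0.9648, +0.2628)
n_4 = (-0.6469, +0.7626)
  (0,1): δ = 135.23°  ·
  (0,2): δ = 94.59°  ·
  (0,3): δ = 4.44°  ✓
  (0,4): δ = 110.63°  ·
  (1,2): δ = 139.36°  ·
  (1,3): δ = 49.21°  ✓
  (1,4): δ = 65.86°  ·
  (2,3): δ = 89.85°  ·
  (2,4): δ = 25.22°  ✓
  (3,4): δ = 64.93°  ·
antipodal pairs: 3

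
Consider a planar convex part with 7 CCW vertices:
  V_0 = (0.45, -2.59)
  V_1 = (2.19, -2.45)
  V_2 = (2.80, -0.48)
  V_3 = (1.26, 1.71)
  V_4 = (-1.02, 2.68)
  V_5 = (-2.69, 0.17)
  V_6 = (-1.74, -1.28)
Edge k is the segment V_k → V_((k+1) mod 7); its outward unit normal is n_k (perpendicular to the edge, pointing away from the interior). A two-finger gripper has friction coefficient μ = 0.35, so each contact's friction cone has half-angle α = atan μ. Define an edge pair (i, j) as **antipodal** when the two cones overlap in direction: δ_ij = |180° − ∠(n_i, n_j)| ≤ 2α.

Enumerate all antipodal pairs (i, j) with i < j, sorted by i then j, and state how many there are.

count = 6; pairs: (0,3), (1,4), (2,5), (2,6), (3,5), (3,6)

α = atan 0.35 = 19.29°;  2α = 38.58°
n_0 = (+0.0802, -0.9968)
n_1 = (+0.9553, -0.2958)
n_2 = (+0.8180, +0.5752)
n_3 = (+0.3915, +0.9202)
n_4 = (-0.8326, +0.5539)
n_5 = (-0.8365, -0.5480)
n_6 = (-0.5133, -0.8582)
  (0,1): δ = 111.80°  ·
  (0,2): δ = 59.49°  ·
  (0,3): δ = 27.65°  ✓
  (0,4): δ = 51.76°  ·
  (0,5): δ = 118.63°  ·
  (0,6): δ = 144.51°  ·
  (1,2): δ = 127.68°  ·
  (1,3): δ = 95.84°  ·
  (1,4): δ = 16.43°  ✓
  (1,5): δ = 50.44°  ·
  (1,6): δ = 76.32°  ·
  (2,3): δ = 148.16°  ·
  (2,4): δ = 68.75°  ·
  (2,5): δ = 1.88°  ✓
  (2,6): δ = 24.00°  ✓
  (3,4): δ = 100.59°  ·
  (3,5): δ = 33.72°  ✓
  (3,6): δ = 7.84°  ✓
  (4,5): δ = 113.13°  ·
  (4,6): δ = 87.25°  ·
  (5,6): δ = 154.12°  ·
antipodal pairs: 6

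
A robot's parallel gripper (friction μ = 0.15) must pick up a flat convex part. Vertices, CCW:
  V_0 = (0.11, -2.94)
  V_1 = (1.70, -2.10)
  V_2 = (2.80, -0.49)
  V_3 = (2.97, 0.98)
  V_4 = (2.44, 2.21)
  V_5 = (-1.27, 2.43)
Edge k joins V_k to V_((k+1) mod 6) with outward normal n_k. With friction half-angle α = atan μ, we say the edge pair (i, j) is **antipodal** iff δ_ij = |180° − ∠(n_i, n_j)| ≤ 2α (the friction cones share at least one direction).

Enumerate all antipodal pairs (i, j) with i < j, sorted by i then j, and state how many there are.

count = 1; pairs: (3,5)

α = atan 0.15 = 8.53°;  2α = 17.06°
n_0 = (+0.4671, -0.8842)
n_1 = (+0.8257, -0.5641)
n_2 = (+0.9934, -0.1149)
n_3 = (+0.9184, +0.3957)
n_4 = (+0.0592, +0.9982)
n_5 = (-0.9685, -0.2489)
  (0,1): δ = 152.19°  ·
  (0,2): δ = 124.44°  ·
  (0,3): δ = 94.54°  ·
  (0,4): δ = 31.24°  ·
  (0,5): δ = 76.56°  ·
  (1,2): δ = 152.25°  ·
  (1,3): δ = 122.35°  ·
  (1,4): δ = 59.05°  ·
  (1,5): δ = 48.75°  ·
  (2,3): δ = 150.09°  ·
  (2,4): δ = 86.80°  ·
  (2,5): δ = 21.01°  ·
  (3,4): δ = 116.70°  ·
  (3,5): δ = 8.90°  ✓
  (4,5): δ = 72.19°  ·
antipodal pairs: 1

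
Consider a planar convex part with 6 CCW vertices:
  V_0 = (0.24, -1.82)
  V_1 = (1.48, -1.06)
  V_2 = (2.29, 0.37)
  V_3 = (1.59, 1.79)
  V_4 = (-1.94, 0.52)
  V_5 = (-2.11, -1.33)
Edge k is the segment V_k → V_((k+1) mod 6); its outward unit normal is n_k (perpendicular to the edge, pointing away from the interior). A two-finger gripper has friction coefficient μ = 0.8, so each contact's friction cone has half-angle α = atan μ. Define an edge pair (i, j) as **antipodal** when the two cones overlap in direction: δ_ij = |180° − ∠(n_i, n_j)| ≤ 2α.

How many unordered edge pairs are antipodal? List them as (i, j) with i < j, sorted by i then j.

α = atan 0.8 = 38.66°;  2α = 77.32°
n_0 = (+0.5226, -0.8526)
n_1 = (+0.8701, -0.4929)
n_2 = (+0.8969, +0.4422)
n_3 = (-0.3385, +0.9410)
n_4 = (-0.9958, +0.0915)
n_5 = (-0.2041, -0.9789)
  (0,1): δ = 151.03°  ·
  (0,2): δ = 95.26°  ·
  (0,3): δ = 11.72°  ✓
  (0,4): δ = 53.25°  ✓
  (0,5): δ = 136.72°  ·
  (1,2): δ = 124.23°  ·
  (1,3): δ = 40.68°  ✓
  (1,4): δ = 24.28°  ✓
  (1,5): δ = 107.75°  ·
  (2,3): δ = 96.45°  ·
  (2,4): δ = 31.49°  ✓
  (2,5): δ = 51.98°  ✓
  (3,4): δ = 115.04°  ·
  (3,5): δ = 31.57°  ✓
  (4,5): δ = 96.53°  ·
antipodal pairs: 7

count = 7; pairs: (0,3), (0,4), (1,3), (1,4), (2,4), (2,5), (3,5)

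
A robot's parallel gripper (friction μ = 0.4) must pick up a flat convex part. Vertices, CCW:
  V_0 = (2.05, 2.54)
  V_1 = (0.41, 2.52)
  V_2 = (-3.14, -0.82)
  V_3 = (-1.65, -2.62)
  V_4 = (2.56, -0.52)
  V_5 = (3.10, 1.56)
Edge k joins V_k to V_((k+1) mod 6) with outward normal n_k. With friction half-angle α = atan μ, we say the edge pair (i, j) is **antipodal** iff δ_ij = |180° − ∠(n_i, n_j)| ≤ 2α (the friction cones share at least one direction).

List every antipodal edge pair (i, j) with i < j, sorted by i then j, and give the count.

count = 4; pairs: (0,3), (1,3), (1,4), (2,5)

α = atan 0.4 = 21.80°;  2α = 43.60°
n_0 = (-0.0122, +0.9999)
n_1 = (-0.6852, +0.7283)
n_2 = (-0.7703, -0.6377)
n_3 = (+0.4464, -0.8949)
n_4 = (+0.9679, -0.2513)
n_5 = (+0.6823, +0.7311)
  (0,1): δ = 137.44°  ·
  (0,2): δ = 51.08°  ·
  (0,3): δ = 25.81°  ✓
  (0,4): δ = 74.75°  ·
  (0,5): δ = 136.28°  ·
  (1,2): δ = 93.64°  ·
  (1,3): δ = 16.74°  ✓
  (1,4): δ = 32.19°  ✓
  (1,5): δ = 93.72°  ·
  (2,3): δ = 103.11°  ·
  (2,4): δ = 54.17°  ·
  (2,5): δ = 7.36°  ✓
  (3,4): δ = 131.06°  ·
  (3,5): δ = 69.54°  ·
  (4,5): δ = 118.47°  ·
antipodal pairs: 4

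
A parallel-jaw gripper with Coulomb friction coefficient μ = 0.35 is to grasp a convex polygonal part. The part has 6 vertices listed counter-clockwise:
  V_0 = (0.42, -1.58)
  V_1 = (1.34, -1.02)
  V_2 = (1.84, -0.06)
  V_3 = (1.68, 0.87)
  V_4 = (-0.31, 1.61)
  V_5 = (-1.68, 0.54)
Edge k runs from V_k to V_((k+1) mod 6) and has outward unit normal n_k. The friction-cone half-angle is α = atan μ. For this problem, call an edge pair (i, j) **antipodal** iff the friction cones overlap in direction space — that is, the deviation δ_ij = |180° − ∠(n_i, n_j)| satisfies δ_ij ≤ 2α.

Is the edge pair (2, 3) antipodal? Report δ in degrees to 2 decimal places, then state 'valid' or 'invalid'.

δ = 120.16°, invalid

α = atan 0.35 = 19.29°;  2α = 38.58°
edge 2: e_2 = (-0.16, +0.93);  n_2 = (+0.9855, +0.1696)
edge 3: e_3 = (-1.99, +0.74);  n_3 = (+0.3485, +0.9373)
∠(n_2, n_3) = 59.84°
δ = |180° − 59.84°| = 120.16°
120.16° > 2α = 38.58°  →  invalid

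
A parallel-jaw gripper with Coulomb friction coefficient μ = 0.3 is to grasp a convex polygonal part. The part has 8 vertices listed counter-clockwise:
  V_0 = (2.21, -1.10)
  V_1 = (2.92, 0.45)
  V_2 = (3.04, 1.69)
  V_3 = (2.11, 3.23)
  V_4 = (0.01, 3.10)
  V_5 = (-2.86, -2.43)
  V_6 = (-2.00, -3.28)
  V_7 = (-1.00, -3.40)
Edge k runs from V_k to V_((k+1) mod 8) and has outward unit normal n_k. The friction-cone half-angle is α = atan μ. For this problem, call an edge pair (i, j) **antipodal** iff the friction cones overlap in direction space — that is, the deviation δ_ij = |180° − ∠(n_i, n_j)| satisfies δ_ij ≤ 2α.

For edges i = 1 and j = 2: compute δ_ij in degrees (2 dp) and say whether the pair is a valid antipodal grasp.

α = atan 0.3 = 16.70°;  2α = 33.40°
edge 1: e_1 = (+0.12, +1.24);  n_1 = (+0.9954, -0.0963)
edge 2: e_2 = (-0.93, +1.54);  n_2 = (+0.8560, +0.5169)
∠(n_1, n_2) = 36.66°
δ = |180° − 36.66°| = 143.34°
143.34° > 2α = 33.40°  →  invalid

δ = 143.34°, invalid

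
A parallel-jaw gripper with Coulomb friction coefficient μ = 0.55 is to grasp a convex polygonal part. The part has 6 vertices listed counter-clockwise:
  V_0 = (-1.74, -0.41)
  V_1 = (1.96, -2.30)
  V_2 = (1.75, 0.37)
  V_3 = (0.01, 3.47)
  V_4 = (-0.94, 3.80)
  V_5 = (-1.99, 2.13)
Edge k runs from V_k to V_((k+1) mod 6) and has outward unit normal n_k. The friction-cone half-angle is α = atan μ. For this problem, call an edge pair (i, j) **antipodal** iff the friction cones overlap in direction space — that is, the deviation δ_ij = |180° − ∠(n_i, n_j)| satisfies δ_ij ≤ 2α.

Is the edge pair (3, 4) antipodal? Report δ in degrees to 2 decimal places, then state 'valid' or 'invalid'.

δ = 103.00°, invalid

α = atan 0.55 = 28.81°;  2α = 57.62°
edge 3: e_3 = (-0.95, +0.33);  n_3 = (+0.3281, +0.9446)
edge 4: e_4 = (-1.05, -1.67);  n_4 = (-0.8466, +0.5323)
∠(n_3, n_4) = 77.00°
δ = |180° − 77.00°| = 103.00°
103.00° > 2α = 57.62°  →  invalid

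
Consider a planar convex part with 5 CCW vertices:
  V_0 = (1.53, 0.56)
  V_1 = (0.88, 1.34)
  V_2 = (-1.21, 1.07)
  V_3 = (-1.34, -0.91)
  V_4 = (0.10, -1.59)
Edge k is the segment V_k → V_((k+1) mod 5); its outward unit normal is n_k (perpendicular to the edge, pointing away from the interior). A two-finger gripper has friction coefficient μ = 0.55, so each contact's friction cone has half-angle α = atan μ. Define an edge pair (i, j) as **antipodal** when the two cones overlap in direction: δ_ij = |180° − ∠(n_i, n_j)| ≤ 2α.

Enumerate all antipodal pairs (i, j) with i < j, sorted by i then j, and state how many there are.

count = 5; pairs: (0,2), (0,3), (1,3), (1,4), (2,4)

α = atan 0.55 = 28.81°;  2α = 57.62°
n_0 = (+0.7682, +0.6402)
n_1 = (-0.1281, +0.9918)
n_2 = (-0.9979, +0.0655)
n_3 = (-0.4270, -0.9042)
n_4 = (+0.8326, -0.5538)
  (0,1): δ = 122.44°  ·
  (0,2): δ = 43.56°  ✓
  (0,3): δ = 24.92°  ✓
  (0,4): δ = 106.57°  ·
  (1,2): δ = 101.12°  ·
  (1,3): δ = 32.64°  ✓
  (1,4): δ = 49.01°  ✓
  (2,3): δ = 111.52°  ·
  (2,4): δ = 29.87°  ✓
  (3,4): δ = 98.35°  ·
antipodal pairs: 5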